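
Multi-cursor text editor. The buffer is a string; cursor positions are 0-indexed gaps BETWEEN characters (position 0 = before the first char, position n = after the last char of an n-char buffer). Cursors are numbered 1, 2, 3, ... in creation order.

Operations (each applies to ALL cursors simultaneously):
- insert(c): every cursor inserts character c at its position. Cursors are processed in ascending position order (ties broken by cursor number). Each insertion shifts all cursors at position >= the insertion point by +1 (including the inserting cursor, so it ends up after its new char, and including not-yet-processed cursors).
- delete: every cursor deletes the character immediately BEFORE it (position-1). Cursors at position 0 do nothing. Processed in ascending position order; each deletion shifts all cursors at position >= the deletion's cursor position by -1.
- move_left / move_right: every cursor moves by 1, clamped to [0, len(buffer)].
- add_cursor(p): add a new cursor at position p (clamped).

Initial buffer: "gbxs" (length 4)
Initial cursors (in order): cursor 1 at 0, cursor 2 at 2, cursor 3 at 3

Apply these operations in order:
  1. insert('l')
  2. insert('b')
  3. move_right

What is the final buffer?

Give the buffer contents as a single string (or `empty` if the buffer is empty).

Answer: lbgblbxlbs

Derivation:
After op 1 (insert('l')): buffer="lgblxls" (len 7), cursors c1@1 c2@4 c3@6, authorship 1..2.3.
After op 2 (insert('b')): buffer="lbgblbxlbs" (len 10), cursors c1@2 c2@6 c3@9, authorship 11..22.33.
After op 3 (move_right): buffer="lbgblbxlbs" (len 10), cursors c1@3 c2@7 c3@10, authorship 11..22.33.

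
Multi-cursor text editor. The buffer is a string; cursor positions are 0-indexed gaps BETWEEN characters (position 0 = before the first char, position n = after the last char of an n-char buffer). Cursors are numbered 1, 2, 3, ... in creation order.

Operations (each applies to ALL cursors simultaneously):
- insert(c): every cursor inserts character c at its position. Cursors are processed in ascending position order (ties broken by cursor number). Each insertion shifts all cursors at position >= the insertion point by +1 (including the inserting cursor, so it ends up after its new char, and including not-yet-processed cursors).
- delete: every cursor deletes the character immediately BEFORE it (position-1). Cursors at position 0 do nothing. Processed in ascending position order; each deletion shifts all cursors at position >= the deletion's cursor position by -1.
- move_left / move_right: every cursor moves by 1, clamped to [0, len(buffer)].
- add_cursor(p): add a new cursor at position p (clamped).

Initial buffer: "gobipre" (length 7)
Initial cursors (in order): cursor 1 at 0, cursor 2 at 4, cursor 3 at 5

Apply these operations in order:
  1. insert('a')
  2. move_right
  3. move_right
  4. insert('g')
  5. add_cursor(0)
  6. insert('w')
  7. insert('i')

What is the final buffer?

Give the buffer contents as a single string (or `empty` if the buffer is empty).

Answer: wiagogwibiapagwiregwi

Derivation:
After op 1 (insert('a')): buffer="agobiapare" (len 10), cursors c1@1 c2@6 c3@8, authorship 1....2.3..
After op 2 (move_right): buffer="agobiapare" (len 10), cursors c1@2 c2@7 c3@9, authorship 1....2.3..
After op 3 (move_right): buffer="agobiapare" (len 10), cursors c1@3 c2@8 c3@10, authorship 1....2.3..
After op 4 (insert('g')): buffer="agogbiapagreg" (len 13), cursors c1@4 c2@10 c3@13, authorship 1..1..2.32..3
After op 5 (add_cursor(0)): buffer="agogbiapagreg" (len 13), cursors c4@0 c1@4 c2@10 c3@13, authorship 1..1..2.32..3
After op 6 (insert('w')): buffer="wagogwbiapagwregw" (len 17), cursors c4@1 c1@6 c2@13 c3@17, authorship 41..11..2.322..33
After op 7 (insert('i')): buffer="wiagogwibiapagwiregwi" (len 21), cursors c4@2 c1@8 c2@16 c3@21, authorship 441..111..2.3222..333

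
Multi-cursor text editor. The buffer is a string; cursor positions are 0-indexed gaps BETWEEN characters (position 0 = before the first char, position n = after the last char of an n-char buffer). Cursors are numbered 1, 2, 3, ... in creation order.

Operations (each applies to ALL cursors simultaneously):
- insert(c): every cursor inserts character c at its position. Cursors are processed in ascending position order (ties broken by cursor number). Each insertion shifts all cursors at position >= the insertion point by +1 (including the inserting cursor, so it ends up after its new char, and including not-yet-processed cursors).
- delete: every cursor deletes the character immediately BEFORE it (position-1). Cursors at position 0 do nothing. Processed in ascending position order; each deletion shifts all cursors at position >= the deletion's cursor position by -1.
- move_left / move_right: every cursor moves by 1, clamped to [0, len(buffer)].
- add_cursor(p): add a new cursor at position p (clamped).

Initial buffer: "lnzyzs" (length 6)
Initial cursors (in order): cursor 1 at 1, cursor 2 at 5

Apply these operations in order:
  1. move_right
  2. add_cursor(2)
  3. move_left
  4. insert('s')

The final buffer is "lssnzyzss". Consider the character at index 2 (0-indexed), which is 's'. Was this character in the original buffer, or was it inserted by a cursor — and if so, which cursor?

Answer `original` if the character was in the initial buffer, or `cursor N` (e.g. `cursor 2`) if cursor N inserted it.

After op 1 (move_right): buffer="lnzyzs" (len 6), cursors c1@2 c2@6, authorship ......
After op 2 (add_cursor(2)): buffer="lnzyzs" (len 6), cursors c1@2 c3@2 c2@6, authorship ......
After op 3 (move_left): buffer="lnzyzs" (len 6), cursors c1@1 c3@1 c2@5, authorship ......
After op 4 (insert('s')): buffer="lssnzyzss" (len 9), cursors c1@3 c3@3 c2@8, authorship .13....2.
Authorship (.=original, N=cursor N): . 1 3 . . . . 2 .
Index 2: author = 3

Answer: cursor 3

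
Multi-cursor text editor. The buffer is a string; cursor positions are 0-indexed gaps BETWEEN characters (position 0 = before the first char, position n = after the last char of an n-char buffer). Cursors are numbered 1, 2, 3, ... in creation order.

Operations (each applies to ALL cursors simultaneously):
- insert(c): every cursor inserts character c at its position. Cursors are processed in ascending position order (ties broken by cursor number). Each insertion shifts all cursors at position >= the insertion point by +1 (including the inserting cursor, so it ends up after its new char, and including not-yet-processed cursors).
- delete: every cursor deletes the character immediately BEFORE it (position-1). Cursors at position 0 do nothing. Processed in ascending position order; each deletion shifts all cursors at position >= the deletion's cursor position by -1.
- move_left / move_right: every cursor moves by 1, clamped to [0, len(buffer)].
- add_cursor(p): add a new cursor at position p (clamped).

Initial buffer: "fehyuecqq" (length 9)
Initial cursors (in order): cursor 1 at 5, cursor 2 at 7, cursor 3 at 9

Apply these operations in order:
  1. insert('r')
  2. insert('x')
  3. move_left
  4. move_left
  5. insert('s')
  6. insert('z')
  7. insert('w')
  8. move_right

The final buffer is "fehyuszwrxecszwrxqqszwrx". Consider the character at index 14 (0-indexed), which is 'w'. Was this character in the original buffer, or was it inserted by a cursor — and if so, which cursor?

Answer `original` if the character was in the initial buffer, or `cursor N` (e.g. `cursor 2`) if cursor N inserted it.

After op 1 (insert('r')): buffer="fehyurecrqqr" (len 12), cursors c1@6 c2@9 c3@12, authorship .....1..2..3
After op 2 (insert('x')): buffer="fehyurxecrxqqrx" (len 15), cursors c1@7 c2@11 c3@15, authorship .....11..22..33
After op 3 (move_left): buffer="fehyurxecrxqqrx" (len 15), cursors c1@6 c2@10 c3@14, authorship .....11..22..33
After op 4 (move_left): buffer="fehyurxecrxqqrx" (len 15), cursors c1@5 c2@9 c3@13, authorship .....11..22..33
After op 5 (insert('s')): buffer="fehyusrxecsrxqqsrx" (len 18), cursors c1@6 c2@11 c3@16, authorship .....111..222..333
After op 6 (insert('z')): buffer="fehyuszrxecszrxqqszrx" (len 21), cursors c1@7 c2@13 c3@19, authorship .....1111..2222..3333
After op 7 (insert('w')): buffer="fehyuszwrxecszwrxqqszwrx" (len 24), cursors c1@8 c2@15 c3@22, authorship .....11111..22222..33333
After op 8 (move_right): buffer="fehyuszwrxecszwrxqqszwrx" (len 24), cursors c1@9 c2@16 c3@23, authorship .....11111..22222..33333
Authorship (.=original, N=cursor N): . . . . . 1 1 1 1 1 . . 2 2 2 2 2 . . 3 3 3 3 3
Index 14: author = 2

Answer: cursor 2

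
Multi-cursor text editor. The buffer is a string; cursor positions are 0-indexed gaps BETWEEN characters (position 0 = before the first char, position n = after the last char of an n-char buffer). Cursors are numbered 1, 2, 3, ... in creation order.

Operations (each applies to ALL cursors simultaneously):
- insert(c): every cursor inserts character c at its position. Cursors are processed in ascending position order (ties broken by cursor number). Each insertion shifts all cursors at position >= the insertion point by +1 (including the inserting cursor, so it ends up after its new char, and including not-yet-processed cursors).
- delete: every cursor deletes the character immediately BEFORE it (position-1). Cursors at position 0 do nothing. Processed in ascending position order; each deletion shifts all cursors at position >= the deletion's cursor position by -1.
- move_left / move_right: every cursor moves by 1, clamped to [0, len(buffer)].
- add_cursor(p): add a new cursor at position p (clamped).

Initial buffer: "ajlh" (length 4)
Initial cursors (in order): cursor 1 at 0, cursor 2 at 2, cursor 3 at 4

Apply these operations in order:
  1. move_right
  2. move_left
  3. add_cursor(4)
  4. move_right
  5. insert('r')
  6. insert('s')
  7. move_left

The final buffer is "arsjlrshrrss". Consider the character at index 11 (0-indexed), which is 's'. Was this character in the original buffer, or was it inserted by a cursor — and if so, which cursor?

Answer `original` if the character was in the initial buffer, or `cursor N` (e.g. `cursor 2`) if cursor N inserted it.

After op 1 (move_right): buffer="ajlh" (len 4), cursors c1@1 c2@3 c3@4, authorship ....
After op 2 (move_left): buffer="ajlh" (len 4), cursors c1@0 c2@2 c3@3, authorship ....
After op 3 (add_cursor(4)): buffer="ajlh" (len 4), cursors c1@0 c2@2 c3@3 c4@4, authorship ....
After op 4 (move_right): buffer="ajlh" (len 4), cursors c1@1 c2@3 c3@4 c4@4, authorship ....
After op 5 (insert('r')): buffer="arjlrhrr" (len 8), cursors c1@2 c2@5 c3@8 c4@8, authorship .1..2.34
After op 6 (insert('s')): buffer="arsjlrshrrss" (len 12), cursors c1@3 c2@7 c3@12 c4@12, authorship .11..22.3434
After op 7 (move_left): buffer="arsjlrshrrss" (len 12), cursors c1@2 c2@6 c3@11 c4@11, authorship .11..22.3434
Authorship (.=original, N=cursor N): . 1 1 . . 2 2 . 3 4 3 4
Index 11: author = 4

Answer: cursor 4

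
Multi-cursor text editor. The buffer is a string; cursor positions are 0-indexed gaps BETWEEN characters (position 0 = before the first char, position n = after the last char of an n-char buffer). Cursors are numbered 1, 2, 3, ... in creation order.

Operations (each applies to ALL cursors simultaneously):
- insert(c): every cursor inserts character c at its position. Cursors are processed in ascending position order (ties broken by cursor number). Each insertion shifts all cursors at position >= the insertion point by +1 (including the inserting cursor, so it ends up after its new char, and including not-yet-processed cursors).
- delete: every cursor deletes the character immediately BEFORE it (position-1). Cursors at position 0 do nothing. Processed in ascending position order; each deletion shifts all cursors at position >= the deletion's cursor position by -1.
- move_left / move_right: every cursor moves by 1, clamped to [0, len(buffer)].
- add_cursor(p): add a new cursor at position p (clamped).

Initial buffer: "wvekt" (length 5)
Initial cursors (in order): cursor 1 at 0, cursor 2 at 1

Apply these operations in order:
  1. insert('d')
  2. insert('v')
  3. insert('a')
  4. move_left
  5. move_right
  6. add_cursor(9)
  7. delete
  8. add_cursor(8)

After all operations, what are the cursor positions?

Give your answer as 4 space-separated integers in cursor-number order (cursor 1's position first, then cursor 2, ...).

Answer: 2 5 6 8

Derivation:
After op 1 (insert('d')): buffer="dwdvekt" (len 7), cursors c1@1 c2@3, authorship 1.2....
After op 2 (insert('v')): buffer="dvwdvvekt" (len 9), cursors c1@2 c2@5, authorship 11.22....
After op 3 (insert('a')): buffer="dvawdvavekt" (len 11), cursors c1@3 c2@7, authorship 111.222....
After op 4 (move_left): buffer="dvawdvavekt" (len 11), cursors c1@2 c2@6, authorship 111.222....
After op 5 (move_right): buffer="dvawdvavekt" (len 11), cursors c1@3 c2@7, authorship 111.222....
After op 6 (add_cursor(9)): buffer="dvawdvavekt" (len 11), cursors c1@3 c2@7 c3@9, authorship 111.222....
After op 7 (delete): buffer="dvwdvvkt" (len 8), cursors c1@2 c2@5 c3@6, authorship 11.22...
After op 8 (add_cursor(8)): buffer="dvwdvvkt" (len 8), cursors c1@2 c2@5 c3@6 c4@8, authorship 11.22...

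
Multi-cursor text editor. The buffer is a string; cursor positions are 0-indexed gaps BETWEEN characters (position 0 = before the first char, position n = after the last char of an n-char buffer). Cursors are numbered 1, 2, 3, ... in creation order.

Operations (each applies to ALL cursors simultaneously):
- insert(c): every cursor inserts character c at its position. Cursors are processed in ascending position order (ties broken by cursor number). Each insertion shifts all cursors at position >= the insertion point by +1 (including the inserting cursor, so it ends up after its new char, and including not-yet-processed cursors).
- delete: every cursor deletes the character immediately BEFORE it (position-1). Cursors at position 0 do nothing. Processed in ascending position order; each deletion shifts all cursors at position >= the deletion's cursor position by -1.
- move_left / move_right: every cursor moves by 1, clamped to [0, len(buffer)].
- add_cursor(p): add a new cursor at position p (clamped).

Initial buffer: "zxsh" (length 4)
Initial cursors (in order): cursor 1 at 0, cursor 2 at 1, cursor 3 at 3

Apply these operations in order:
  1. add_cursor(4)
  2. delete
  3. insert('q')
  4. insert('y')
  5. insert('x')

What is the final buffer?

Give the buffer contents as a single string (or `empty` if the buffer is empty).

Answer: qqyyxxxqqyyxx

Derivation:
After op 1 (add_cursor(4)): buffer="zxsh" (len 4), cursors c1@0 c2@1 c3@3 c4@4, authorship ....
After op 2 (delete): buffer="x" (len 1), cursors c1@0 c2@0 c3@1 c4@1, authorship .
After op 3 (insert('q')): buffer="qqxqq" (len 5), cursors c1@2 c2@2 c3@5 c4@5, authorship 12.34
After op 4 (insert('y')): buffer="qqyyxqqyy" (len 9), cursors c1@4 c2@4 c3@9 c4@9, authorship 1212.3434
After op 5 (insert('x')): buffer="qqyyxxxqqyyxx" (len 13), cursors c1@6 c2@6 c3@13 c4@13, authorship 121212.343434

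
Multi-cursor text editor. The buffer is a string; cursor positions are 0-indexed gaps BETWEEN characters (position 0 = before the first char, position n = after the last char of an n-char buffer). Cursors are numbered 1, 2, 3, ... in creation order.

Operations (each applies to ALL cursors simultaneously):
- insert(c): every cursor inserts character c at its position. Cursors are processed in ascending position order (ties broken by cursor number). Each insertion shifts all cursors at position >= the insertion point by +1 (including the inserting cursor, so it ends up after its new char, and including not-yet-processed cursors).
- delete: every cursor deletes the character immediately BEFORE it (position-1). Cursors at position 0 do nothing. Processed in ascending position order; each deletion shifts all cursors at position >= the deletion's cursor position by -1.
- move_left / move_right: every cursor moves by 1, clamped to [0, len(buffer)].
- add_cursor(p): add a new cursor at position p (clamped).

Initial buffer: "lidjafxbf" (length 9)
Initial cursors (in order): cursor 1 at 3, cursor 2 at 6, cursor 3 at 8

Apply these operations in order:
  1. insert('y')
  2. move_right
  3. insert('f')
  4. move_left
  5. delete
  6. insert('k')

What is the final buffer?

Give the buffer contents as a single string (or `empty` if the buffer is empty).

After op 1 (insert('y')): buffer="lidyjafyxbyf" (len 12), cursors c1@4 c2@8 c3@11, authorship ...1...2..3.
After op 2 (move_right): buffer="lidyjafyxbyf" (len 12), cursors c1@5 c2@9 c3@12, authorship ...1...2..3.
After op 3 (insert('f')): buffer="lidyjfafyxfbyff" (len 15), cursors c1@6 c2@11 c3@15, authorship ...1.1..2.2.3.3
After op 4 (move_left): buffer="lidyjfafyxfbyff" (len 15), cursors c1@5 c2@10 c3@14, authorship ...1.1..2.2.3.3
After op 5 (delete): buffer="lidyfafyfbyf" (len 12), cursors c1@4 c2@8 c3@11, authorship ...11..22.33
After op 6 (insert('k')): buffer="lidykfafykfbykf" (len 15), cursors c1@5 c2@10 c3@14, authorship ...111..222.333

Answer: lidykfafykfbykf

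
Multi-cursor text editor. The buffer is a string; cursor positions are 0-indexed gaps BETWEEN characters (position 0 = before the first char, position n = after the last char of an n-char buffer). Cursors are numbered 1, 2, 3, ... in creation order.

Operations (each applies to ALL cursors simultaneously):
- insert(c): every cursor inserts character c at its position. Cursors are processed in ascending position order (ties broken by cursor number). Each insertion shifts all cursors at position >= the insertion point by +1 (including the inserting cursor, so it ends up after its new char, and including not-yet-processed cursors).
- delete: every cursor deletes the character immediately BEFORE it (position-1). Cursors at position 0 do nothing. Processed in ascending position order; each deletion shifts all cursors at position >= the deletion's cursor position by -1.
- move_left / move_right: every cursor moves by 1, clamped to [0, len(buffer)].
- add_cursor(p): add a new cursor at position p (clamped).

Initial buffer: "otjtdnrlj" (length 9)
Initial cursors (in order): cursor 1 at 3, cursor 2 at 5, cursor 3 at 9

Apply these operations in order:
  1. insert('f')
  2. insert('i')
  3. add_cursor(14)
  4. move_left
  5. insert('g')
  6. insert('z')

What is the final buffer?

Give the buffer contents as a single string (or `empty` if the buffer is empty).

Answer: otjfgzitdfgzinrljgzfgzi

Derivation:
After op 1 (insert('f')): buffer="otjftdfnrljf" (len 12), cursors c1@4 c2@7 c3@12, authorship ...1..2....3
After op 2 (insert('i')): buffer="otjfitdfinrljfi" (len 15), cursors c1@5 c2@9 c3@15, authorship ...11..22....33
After op 3 (add_cursor(14)): buffer="otjfitdfinrljfi" (len 15), cursors c1@5 c2@9 c4@14 c3@15, authorship ...11..22....33
After op 4 (move_left): buffer="otjfitdfinrljfi" (len 15), cursors c1@4 c2@8 c4@13 c3@14, authorship ...11..22....33
After op 5 (insert('g')): buffer="otjfgitdfginrljgfgi" (len 19), cursors c1@5 c2@10 c4@16 c3@18, authorship ...111..222....4333
After op 6 (insert('z')): buffer="otjfgzitdfgzinrljgzfgzi" (len 23), cursors c1@6 c2@12 c4@19 c3@22, authorship ...1111..2222....443333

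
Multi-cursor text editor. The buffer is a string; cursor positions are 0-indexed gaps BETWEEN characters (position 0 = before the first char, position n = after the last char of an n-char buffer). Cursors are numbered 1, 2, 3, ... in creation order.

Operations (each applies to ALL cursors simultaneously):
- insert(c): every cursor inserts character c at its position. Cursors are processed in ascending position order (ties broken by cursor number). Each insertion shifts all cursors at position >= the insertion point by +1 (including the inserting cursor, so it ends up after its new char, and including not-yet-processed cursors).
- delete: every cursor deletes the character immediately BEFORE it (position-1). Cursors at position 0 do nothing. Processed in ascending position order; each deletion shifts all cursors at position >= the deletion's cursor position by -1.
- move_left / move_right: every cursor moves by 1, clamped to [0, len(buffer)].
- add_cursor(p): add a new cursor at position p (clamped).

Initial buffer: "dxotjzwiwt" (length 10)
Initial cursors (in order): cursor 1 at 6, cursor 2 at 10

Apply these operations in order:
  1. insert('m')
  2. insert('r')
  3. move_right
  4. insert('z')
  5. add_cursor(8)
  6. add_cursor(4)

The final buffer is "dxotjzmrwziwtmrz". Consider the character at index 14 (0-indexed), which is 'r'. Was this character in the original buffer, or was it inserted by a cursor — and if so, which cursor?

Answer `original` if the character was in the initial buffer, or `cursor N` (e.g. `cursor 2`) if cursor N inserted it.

Answer: cursor 2

Derivation:
After op 1 (insert('m')): buffer="dxotjzmwiwtm" (len 12), cursors c1@7 c2@12, authorship ......1....2
After op 2 (insert('r')): buffer="dxotjzmrwiwtmr" (len 14), cursors c1@8 c2@14, authorship ......11....22
After op 3 (move_right): buffer="dxotjzmrwiwtmr" (len 14), cursors c1@9 c2@14, authorship ......11....22
After op 4 (insert('z')): buffer="dxotjzmrwziwtmrz" (len 16), cursors c1@10 c2@16, authorship ......11.1...222
After op 5 (add_cursor(8)): buffer="dxotjzmrwziwtmrz" (len 16), cursors c3@8 c1@10 c2@16, authorship ......11.1...222
After op 6 (add_cursor(4)): buffer="dxotjzmrwziwtmrz" (len 16), cursors c4@4 c3@8 c1@10 c2@16, authorship ......11.1...222
Authorship (.=original, N=cursor N): . . . . . . 1 1 . 1 . . . 2 2 2
Index 14: author = 2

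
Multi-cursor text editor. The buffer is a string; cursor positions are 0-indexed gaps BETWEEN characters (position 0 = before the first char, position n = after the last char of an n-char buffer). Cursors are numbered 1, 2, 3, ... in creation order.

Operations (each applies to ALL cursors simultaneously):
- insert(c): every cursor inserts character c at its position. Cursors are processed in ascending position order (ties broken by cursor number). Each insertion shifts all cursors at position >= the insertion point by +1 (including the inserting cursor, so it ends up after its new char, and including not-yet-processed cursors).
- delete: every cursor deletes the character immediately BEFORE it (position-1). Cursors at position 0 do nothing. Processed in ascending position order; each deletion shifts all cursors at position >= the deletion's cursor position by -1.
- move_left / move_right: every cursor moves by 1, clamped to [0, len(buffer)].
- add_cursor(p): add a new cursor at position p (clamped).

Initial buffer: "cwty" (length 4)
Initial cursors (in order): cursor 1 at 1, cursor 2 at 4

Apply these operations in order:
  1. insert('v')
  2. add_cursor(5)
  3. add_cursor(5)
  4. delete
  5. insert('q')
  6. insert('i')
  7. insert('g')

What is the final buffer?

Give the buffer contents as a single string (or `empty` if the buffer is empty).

Answer: cqigwqqqiiiggg

Derivation:
After op 1 (insert('v')): buffer="cvwtyv" (len 6), cursors c1@2 c2@6, authorship .1...2
After op 2 (add_cursor(5)): buffer="cvwtyv" (len 6), cursors c1@2 c3@5 c2@6, authorship .1...2
After op 3 (add_cursor(5)): buffer="cvwtyv" (len 6), cursors c1@2 c3@5 c4@5 c2@6, authorship .1...2
After op 4 (delete): buffer="cw" (len 2), cursors c1@1 c2@2 c3@2 c4@2, authorship ..
After op 5 (insert('q')): buffer="cqwqqq" (len 6), cursors c1@2 c2@6 c3@6 c4@6, authorship .1.234
After op 6 (insert('i')): buffer="cqiwqqqiii" (len 10), cursors c1@3 c2@10 c3@10 c4@10, authorship .11.234234
After op 7 (insert('g')): buffer="cqigwqqqiiiggg" (len 14), cursors c1@4 c2@14 c3@14 c4@14, authorship .111.234234234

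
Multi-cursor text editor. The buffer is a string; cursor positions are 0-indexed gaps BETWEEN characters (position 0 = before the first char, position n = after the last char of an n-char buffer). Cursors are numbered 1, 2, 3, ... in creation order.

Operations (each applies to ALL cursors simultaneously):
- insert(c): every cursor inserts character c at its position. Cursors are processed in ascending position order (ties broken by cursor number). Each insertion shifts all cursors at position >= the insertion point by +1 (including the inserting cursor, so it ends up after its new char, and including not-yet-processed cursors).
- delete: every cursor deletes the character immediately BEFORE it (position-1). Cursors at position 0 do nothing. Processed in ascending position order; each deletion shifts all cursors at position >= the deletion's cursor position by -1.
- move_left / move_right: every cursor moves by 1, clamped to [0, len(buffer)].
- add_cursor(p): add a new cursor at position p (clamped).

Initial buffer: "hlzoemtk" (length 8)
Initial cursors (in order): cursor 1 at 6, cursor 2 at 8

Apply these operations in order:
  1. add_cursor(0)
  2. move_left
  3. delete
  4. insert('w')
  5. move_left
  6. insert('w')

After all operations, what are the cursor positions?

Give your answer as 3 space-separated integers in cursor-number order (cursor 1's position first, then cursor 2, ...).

Answer: 7 10 1

Derivation:
After op 1 (add_cursor(0)): buffer="hlzoemtk" (len 8), cursors c3@0 c1@6 c2@8, authorship ........
After op 2 (move_left): buffer="hlzoemtk" (len 8), cursors c3@0 c1@5 c2@7, authorship ........
After op 3 (delete): buffer="hlzomk" (len 6), cursors c3@0 c1@4 c2@5, authorship ......
After op 4 (insert('w')): buffer="whlzowmwk" (len 9), cursors c3@1 c1@6 c2@8, authorship 3....1.2.
After op 5 (move_left): buffer="whlzowmwk" (len 9), cursors c3@0 c1@5 c2@7, authorship 3....1.2.
After op 6 (insert('w')): buffer="wwhlzowwmwwk" (len 12), cursors c3@1 c1@7 c2@10, authorship 33....11.22.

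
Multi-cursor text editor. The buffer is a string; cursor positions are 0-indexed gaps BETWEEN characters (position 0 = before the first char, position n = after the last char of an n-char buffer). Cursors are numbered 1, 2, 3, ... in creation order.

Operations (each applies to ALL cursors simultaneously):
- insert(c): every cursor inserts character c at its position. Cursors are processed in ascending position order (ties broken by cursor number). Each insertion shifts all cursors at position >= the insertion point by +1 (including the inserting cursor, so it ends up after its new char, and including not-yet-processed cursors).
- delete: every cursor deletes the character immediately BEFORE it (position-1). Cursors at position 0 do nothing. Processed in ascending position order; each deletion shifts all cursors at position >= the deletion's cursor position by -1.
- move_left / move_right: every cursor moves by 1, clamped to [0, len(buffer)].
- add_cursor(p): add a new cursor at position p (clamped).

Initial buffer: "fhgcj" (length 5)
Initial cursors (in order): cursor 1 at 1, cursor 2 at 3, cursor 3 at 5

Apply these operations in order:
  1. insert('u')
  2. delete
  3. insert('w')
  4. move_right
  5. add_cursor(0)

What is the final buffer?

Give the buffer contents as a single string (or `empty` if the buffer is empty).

Answer: fwhgwcjw

Derivation:
After op 1 (insert('u')): buffer="fuhgucju" (len 8), cursors c1@2 c2@5 c3@8, authorship .1..2..3
After op 2 (delete): buffer="fhgcj" (len 5), cursors c1@1 c2@3 c3@5, authorship .....
After op 3 (insert('w')): buffer="fwhgwcjw" (len 8), cursors c1@2 c2@5 c3@8, authorship .1..2..3
After op 4 (move_right): buffer="fwhgwcjw" (len 8), cursors c1@3 c2@6 c3@8, authorship .1..2..3
After op 5 (add_cursor(0)): buffer="fwhgwcjw" (len 8), cursors c4@0 c1@3 c2@6 c3@8, authorship .1..2..3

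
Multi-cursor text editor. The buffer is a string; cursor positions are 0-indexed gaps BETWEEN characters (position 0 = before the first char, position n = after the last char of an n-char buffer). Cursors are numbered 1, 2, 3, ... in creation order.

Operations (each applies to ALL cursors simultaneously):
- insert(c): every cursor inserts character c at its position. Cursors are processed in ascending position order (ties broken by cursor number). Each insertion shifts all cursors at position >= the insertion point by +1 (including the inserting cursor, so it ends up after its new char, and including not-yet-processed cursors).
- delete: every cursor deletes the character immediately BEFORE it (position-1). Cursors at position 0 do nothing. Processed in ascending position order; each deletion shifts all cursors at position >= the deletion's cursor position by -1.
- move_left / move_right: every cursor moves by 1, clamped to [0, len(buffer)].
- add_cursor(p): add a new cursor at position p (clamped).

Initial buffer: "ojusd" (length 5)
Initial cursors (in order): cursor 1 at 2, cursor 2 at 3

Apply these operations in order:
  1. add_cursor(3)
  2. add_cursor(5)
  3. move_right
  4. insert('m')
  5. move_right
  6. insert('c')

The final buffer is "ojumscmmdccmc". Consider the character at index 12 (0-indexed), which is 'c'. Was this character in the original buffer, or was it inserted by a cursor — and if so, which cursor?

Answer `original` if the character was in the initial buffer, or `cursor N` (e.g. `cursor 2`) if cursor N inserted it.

Answer: cursor 4

Derivation:
After op 1 (add_cursor(3)): buffer="ojusd" (len 5), cursors c1@2 c2@3 c3@3, authorship .....
After op 2 (add_cursor(5)): buffer="ojusd" (len 5), cursors c1@2 c2@3 c3@3 c4@5, authorship .....
After op 3 (move_right): buffer="ojusd" (len 5), cursors c1@3 c2@4 c3@4 c4@5, authorship .....
After op 4 (insert('m')): buffer="ojumsmmdm" (len 9), cursors c1@4 c2@7 c3@7 c4@9, authorship ...1.23.4
After op 5 (move_right): buffer="ojumsmmdm" (len 9), cursors c1@5 c2@8 c3@8 c4@9, authorship ...1.23.4
After op 6 (insert('c')): buffer="ojumscmmdccmc" (len 13), cursors c1@6 c2@11 c3@11 c4@13, authorship ...1.123.2344
Authorship (.=original, N=cursor N): . . . 1 . 1 2 3 . 2 3 4 4
Index 12: author = 4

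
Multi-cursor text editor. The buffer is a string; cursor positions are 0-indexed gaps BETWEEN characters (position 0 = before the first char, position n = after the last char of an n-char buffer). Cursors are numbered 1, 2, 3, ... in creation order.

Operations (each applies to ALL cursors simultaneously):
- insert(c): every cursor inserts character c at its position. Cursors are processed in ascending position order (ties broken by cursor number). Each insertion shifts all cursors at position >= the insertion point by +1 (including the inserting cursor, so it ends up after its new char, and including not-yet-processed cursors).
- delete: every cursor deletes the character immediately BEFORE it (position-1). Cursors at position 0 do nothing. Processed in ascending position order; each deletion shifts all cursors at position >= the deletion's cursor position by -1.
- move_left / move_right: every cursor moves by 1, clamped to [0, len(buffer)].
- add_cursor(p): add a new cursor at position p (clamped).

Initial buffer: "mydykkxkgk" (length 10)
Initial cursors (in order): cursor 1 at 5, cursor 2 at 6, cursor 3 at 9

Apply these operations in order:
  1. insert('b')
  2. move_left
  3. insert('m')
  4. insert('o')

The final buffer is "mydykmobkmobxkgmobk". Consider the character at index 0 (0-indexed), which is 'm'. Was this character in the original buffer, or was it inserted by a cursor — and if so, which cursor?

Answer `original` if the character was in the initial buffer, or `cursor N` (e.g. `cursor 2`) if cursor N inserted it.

Answer: original

Derivation:
After op 1 (insert('b')): buffer="mydykbkbxkgbk" (len 13), cursors c1@6 c2@8 c3@12, authorship .....1.2...3.
After op 2 (move_left): buffer="mydykbkbxkgbk" (len 13), cursors c1@5 c2@7 c3@11, authorship .....1.2...3.
After op 3 (insert('m')): buffer="mydykmbkmbxkgmbk" (len 16), cursors c1@6 c2@9 c3@14, authorship .....11.22...33.
After op 4 (insert('o')): buffer="mydykmobkmobxkgmobk" (len 19), cursors c1@7 c2@11 c3@17, authorship .....111.222...333.
Authorship (.=original, N=cursor N): . . . . . 1 1 1 . 2 2 2 . . . 3 3 3 .
Index 0: author = original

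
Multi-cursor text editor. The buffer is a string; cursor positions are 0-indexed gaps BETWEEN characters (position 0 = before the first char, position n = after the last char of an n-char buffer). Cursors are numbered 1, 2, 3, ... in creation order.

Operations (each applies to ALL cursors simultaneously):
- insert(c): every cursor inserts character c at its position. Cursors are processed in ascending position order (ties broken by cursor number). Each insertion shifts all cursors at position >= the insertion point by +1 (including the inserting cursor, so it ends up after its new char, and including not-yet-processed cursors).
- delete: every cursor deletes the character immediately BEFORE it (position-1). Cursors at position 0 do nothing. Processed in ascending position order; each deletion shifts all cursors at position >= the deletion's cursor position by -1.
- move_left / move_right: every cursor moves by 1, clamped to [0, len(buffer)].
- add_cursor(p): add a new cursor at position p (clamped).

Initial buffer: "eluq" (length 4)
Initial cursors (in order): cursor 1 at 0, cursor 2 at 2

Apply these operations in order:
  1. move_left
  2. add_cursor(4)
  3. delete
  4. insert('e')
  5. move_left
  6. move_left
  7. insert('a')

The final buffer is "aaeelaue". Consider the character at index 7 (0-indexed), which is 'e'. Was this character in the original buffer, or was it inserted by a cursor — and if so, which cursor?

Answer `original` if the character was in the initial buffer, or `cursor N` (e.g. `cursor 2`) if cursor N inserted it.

After op 1 (move_left): buffer="eluq" (len 4), cursors c1@0 c2@1, authorship ....
After op 2 (add_cursor(4)): buffer="eluq" (len 4), cursors c1@0 c2@1 c3@4, authorship ....
After op 3 (delete): buffer="lu" (len 2), cursors c1@0 c2@0 c3@2, authorship ..
After op 4 (insert('e')): buffer="eelue" (len 5), cursors c1@2 c2@2 c3@5, authorship 12..3
After op 5 (move_left): buffer="eelue" (len 5), cursors c1@1 c2@1 c3@4, authorship 12..3
After op 6 (move_left): buffer="eelue" (len 5), cursors c1@0 c2@0 c3@3, authorship 12..3
After op 7 (insert('a')): buffer="aaeelaue" (len 8), cursors c1@2 c2@2 c3@6, authorship 1212.3.3
Authorship (.=original, N=cursor N): 1 2 1 2 . 3 . 3
Index 7: author = 3

Answer: cursor 3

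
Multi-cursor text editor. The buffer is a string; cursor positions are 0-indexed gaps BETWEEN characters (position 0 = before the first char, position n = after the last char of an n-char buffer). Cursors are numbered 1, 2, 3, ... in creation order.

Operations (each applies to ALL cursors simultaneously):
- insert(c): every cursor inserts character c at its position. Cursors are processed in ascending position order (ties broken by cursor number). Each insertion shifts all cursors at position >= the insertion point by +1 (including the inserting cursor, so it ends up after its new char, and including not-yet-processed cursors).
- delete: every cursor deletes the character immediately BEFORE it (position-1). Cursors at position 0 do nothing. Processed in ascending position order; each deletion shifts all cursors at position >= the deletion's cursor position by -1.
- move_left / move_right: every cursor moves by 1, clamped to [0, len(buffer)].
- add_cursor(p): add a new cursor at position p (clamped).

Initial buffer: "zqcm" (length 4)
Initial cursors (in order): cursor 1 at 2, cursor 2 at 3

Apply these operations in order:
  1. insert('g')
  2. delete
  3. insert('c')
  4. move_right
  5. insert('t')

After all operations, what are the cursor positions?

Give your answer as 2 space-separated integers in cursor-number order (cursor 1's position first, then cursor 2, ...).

After op 1 (insert('g')): buffer="zqgcgm" (len 6), cursors c1@3 c2@5, authorship ..1.2.
After op 2 (delete): buffer="zqcm" (len 4), cursors c1@2 c2@3, authorship ....
After op 3 (insert('c')): buffer="zqcccm" (len 6), cursors c1@3 c2@5, authorship ..1.2.
After op 4 (move_right): buffer="zqcccm" (len 6), cursors c1@4 c2@6, authorship ..1.2.
After op 5 (insert('t')): buffer="zqcctcmt" (len 8), cursors c1@5 c2@8, authorship ..1.12.2

Answer: 5 8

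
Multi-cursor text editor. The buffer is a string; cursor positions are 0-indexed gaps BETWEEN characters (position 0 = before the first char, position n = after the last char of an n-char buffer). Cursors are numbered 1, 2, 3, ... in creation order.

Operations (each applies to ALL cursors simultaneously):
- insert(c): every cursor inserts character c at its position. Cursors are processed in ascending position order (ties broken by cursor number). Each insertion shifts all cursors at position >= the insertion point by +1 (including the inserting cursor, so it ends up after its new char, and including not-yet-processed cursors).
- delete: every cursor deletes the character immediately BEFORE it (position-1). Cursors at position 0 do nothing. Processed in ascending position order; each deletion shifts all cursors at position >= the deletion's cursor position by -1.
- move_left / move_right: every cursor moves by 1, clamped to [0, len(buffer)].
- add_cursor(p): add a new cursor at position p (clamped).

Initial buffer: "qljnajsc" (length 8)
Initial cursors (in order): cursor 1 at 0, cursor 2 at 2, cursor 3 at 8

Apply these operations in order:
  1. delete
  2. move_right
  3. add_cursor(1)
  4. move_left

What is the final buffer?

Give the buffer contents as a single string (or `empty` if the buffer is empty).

Answer: qjnajs

Derivation:
After op 1 (delete): buffer="qjnajs" (len 6), cursors c1@0 c2@1 c3@6, authorship ......
After op 2 (move_right): buffer="qjnajs" (len 6), cursors c1@1 c2@2 c3@6, authorship ......
After op 3 (add_cursor(1)): buffer="qjnajs" (len 6), cursors c1@1 c4@1 c2@2 c3@6, authorship ......
After op 4 (move_left): buffer="qjnajs" (len 6), cursors c1@0 c4@0 c2@1 c3@5, authorship ......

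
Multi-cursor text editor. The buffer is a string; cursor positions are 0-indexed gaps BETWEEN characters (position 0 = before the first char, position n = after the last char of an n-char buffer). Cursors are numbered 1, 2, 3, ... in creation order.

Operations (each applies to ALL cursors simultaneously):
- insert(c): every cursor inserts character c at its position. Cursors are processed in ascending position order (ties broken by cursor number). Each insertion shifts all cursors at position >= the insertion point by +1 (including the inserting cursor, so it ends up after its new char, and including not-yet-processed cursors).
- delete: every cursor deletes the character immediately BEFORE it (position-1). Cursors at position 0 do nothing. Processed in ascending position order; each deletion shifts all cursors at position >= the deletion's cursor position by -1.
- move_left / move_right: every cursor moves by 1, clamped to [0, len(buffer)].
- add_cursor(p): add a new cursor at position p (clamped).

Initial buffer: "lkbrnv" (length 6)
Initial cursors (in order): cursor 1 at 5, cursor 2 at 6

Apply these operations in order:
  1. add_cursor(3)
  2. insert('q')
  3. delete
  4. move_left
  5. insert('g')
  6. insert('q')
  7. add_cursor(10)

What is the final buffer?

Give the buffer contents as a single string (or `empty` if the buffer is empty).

After op 1 (add_cursor(3)): buffer="lkbrnv" (len 6), cursors c3@3 c1@5 c2@6, authorship ......
After op 2 (insert('q')): buffer="lkbqrnqvq" (len 9), cursors c3@4 c1@7 c2@9, authorship ...3..1.2
After op 3 (delete): buffer="lkbrnv" (len 6), cursors c3@3 c1@5 c2@6, authorship ......
After op 4 (move_left): buffer="lkbrnv" (len 6), cursors c3@2 c1@4 c2@5, authorship ......
After op 5 (insert('g')): buffer="lkgbrgngv" (len 9), cursors c3@3 c1@6 c2@8, authorship ..3..1.2.
After op 6 (insert('q')): buffer="lkgqbrgqngqv" (len 12), cursors c3@4 c1@8 c2@11, authorship ..33..11.22.
After op 7 (add_cursor(10)): buffer="lkgqbrgqngqv" (len 12), cursors c3@4 c1@8 c4@10 c2@11, authorship ..33..11.22.

Answer: lkgqbrgqngqv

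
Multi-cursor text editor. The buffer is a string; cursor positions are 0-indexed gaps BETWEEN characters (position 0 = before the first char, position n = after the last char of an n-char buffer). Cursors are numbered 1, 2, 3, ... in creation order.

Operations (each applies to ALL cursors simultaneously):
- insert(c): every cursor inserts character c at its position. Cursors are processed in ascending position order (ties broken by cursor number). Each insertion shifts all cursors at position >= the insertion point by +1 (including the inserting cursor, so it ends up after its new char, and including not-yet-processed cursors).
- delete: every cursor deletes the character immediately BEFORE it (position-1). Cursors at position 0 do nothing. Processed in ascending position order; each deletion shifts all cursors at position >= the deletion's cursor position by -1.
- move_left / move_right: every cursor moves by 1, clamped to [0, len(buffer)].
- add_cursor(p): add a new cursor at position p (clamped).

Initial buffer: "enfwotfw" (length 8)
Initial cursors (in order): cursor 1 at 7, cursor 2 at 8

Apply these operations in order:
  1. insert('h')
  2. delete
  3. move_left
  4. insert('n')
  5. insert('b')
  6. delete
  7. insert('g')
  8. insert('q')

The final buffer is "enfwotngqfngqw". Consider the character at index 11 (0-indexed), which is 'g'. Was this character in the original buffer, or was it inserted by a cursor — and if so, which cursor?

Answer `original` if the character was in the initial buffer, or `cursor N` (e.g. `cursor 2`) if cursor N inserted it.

After op 1 (insert('h')): buffer="enfwotfhwh" (len 10), cursors c1@8 c2@10, authorship .......1.2
After op 2 (delete): buffer="enfwotfw" (len 8), cursors c1@7 c2@8, authorship ........
After op 3 (move_left): buffer="enfwotfw" (len 8), cursors c1@6 c2@7, authorship ........
After op 4 (insert('n')): buffer="enfwotnfnw" (len 10), cursors c1@7 c2@9, authorship ......1.2.
After op 5 (insert('b')): buffer="enfwotnbfnbw" (len 12), cursors c1@8 c2@11, authorship ......11.22.
After op 6 (delete): buffer="enfwotnfnw" (len 10), cursors c1@7 c2@9, authorship ......1.2.
After op 7 (insert('g')): buffer="enfwotngfngw" (len 12), cursors c1@8 c2@11, authorship ......11.22.
After op 8 (insert('q')): buffer="enfwotngqfngqw" (len 14), cursors c1@9 c2@13, authorship ......111.222.
Authorship (.=original, N=cursor N): . . . . . . 1 1 1 . 2 2 2 .
Index 11: author = 2

Answer: cursor 2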